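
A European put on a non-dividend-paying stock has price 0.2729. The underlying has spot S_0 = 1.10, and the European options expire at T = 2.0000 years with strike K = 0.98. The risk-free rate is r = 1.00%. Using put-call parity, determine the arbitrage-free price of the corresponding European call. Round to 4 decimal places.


Put-call parity: C - P = S_0 * exp(-qT) - K * exp(-rT).
S_0 * exp(-qT) = 1.1000 * 1.00000000 = 1.10000000
K * exp(-rT) = 0.9800 * 0.98019867 = 0.96059470
C = P + S*exp(-qT) - K*exp(-rT)
C = 0.2729 + 1.10000000 - 0.96059470 = 0.4123

Answer: Call price = 0.4123


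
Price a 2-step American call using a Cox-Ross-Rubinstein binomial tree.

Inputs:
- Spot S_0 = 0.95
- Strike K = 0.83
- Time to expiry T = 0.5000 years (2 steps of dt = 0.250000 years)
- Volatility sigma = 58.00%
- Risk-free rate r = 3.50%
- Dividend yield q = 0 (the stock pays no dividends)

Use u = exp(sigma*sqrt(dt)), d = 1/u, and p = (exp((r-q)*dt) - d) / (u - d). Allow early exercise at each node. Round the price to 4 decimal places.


Answer: Price = V(0,0) = 0.2253

Derivation:
dt = T/N = 0.250000
u = exp(sigma*sqrt(dt)) = 1.336427; d = 1/u = 0.748264
p = (exp((r-q)*dt) - d) / (u - d) = 0.442946
Discount per step: exp(-r*dt) = 0.991288
Stock lattice S(k, i) with i counting down-moves:
  k=0: S(0,0) = 0.9500
  k=1: S(1,0) = 1.2696; S(1,1) = 0.7109
  k=2: S(2,0) = 1.6967; S(2,1) = 0.9500; S(2,2) = 0.5319
Terminal payoffs V(N, i) = max(S_T - K, 0):
  V(2,0) = 0.866737; V(2,1) = 0.120000; V(2,2) = 0.000000
Backward induction: V(k, i) = exp(-r*dt) * [p * V(k+1, i) + (1-p) * V(k+1, i+1)]; then take max(V_cont, immediate exercise) for American.
  V(1,0) = exp(-r*dt) * [p*0.866737 + (1-p)*0.120000] = 0.446837; exercise = 0.439606; V(1,0) = max -> 0.446837
  V(1,1) = exp(-r*dt) * [p*0.120000 + (1-p)*0.000000] = 0.052690; exercise = 0.000000; V(1,1) = max -> 0.052690
  V(0,0) = exp(-r*dt) * [p*0.446837 + (1-p)*0.052690] = 0.225296; exercise = 0.120000; V(0,0) = max -> 0.225296


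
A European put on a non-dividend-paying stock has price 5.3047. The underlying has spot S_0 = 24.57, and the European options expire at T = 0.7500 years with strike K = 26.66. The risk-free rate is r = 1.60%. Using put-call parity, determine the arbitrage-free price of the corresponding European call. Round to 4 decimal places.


Answer: Call price = 3.5327

Derivation:
Put-call parity: C - P = S_0 * exp(-qT) - K * exp(-rT).
S_0 * exp(-qT) = 24.5700 * 1.00000000 = 24.57000000
K * exp(-rT) = 26.6600 * 0.98807171 = 26.34199186
C = P + S*exp(-qT) - K*exp(-rT)
C = 5.3047 + 24.57000000 - 26.34199186 = 3.5327


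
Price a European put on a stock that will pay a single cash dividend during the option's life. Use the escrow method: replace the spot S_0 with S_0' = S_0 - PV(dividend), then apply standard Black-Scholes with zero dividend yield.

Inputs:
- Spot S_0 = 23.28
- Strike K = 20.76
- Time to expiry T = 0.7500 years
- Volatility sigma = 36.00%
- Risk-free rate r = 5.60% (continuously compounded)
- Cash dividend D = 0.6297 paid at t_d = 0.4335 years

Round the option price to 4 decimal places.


PV(D) = D * exp(-r * t_d) = 0.6297 * 0.97601629 = 0.61459746
S_0' = S_0 - PV(D) = 23.2800 - 0.61459746 = 22.66540254
d1 = (ln(S_0'/K) + (r + sigma^2/2)*T) / (sigma*sqrt(T)) = 0.57225543
d2 = d1 - sigma*sqrt(T) = 0.26048628
exp(-rT) = 0.95886978
N(-d1) = 0.28357447; N(-d2) = 0.39724435
P = K * exp(-rT) * N(-d2) - S_0' * N(-d1) = 20.7600 * 0.95886978 * 0.39724435 - 22.66540254 * 0.28357447 = 1.4803

Answer: Price = 1.4803


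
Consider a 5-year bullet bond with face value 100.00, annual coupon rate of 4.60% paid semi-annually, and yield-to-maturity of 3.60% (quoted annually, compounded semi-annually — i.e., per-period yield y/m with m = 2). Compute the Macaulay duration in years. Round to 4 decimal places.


Coupon per period c = face * coupon_rate / m = 2.300000
Periods per year m = 2; per-period yield y/m = 0.018000
Number of cashflows N = 10
Cashflows (t years, CF_t, discount factor 1/(1+y/m)^(m*t), PV):
  t = 0.5000: CF_t = 2.300000, DF = 0.982318, PV = 2.259332
  t = 1.0000: CF_t = 2.300000, DF = 0.964949, PV = 2.219383
  t = 1.5000: CF_t = 2.300000, DF = 0.947887, PV = 2.180141
  t = 2.0000: CF_t = 2.300000, DF = 0.931127, PV = 2.141592
  t = 2.5000: CF_t = 2.300000, DF = 0.914663, PV = 2.103725
  t = 3.0000: CF_t = 2.300000, DF = 0.898490, PV = 2.066527
  t = 3.5000: CF_t = 2.300000, DF = 0.882603, PV = 2.029988
  t = 4.0000: CF_t = 2.300000, DF = 0.866997, PV = 1.994094
  t = 4.5000: CF_t = 2.300000, DF = 0.851667, PV = 1.958835
  t = 5.0000: CF_t = 102.300000, DF = 0.836608, PV = 85.585039
Price P = sum_t PV_t = 104.538656
Macaulay numerator sum_t t * PV_t:
  t * PV_t at t = 0.5000: 1.129666
  t * PV_t at t = 1.0000: 2.219383
  t * PV_t at t = 1.5000: 3.270211
  t * PV_t at t = 2.0000: 4.283184
  t * PV_t at t = 2.5000: 5.259312
  t * PV_t at t = 3.0000: 6.199582
  t * PV_t at t = 3.5000: 7.104957
  t * PV_t at t = 4.0000: 7.976376
  t * PV_t at t = 4.5000: 8.814757
  t * PV_t at t = 5.0000: 427.925196
Macaulay duration D = (sum_t t * PV_t) / P = 474.182624 / 104.538656 = 4.535955

Answer: Macaulay duration = 4.5360 years


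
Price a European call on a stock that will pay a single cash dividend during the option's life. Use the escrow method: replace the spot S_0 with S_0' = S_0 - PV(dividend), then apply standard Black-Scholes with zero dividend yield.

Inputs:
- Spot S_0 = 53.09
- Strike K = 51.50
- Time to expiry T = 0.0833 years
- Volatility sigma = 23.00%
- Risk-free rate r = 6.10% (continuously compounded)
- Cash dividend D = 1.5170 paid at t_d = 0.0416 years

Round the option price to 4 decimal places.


PV(D) = D * exp(-r * t_d) = 1.5170 * 0.99746562 = 1.51315534
S_0' = S_0 - PV(D) = 53.0900 - 1.51315534 = 51.57684466
d1 = (ln(S_0'/K) + (r + sigma^2/2)*T) / (sigma*sqrt(T)) = 0.13219852
d2 = d1 - sigma*sqrt(T) = 0.06581652
exp(-rT) = 0.99493159
N(d1) = 0.55258636; N(d2) = 0.52623805
C = S_0' * N(d1) - K * exp(-rT) * N(d2) = 51.57684466 * 0.55258636 - 51.5000 * 0.99493159 * 0.52623805 = 1.5368

Answer: Price = 1.5368


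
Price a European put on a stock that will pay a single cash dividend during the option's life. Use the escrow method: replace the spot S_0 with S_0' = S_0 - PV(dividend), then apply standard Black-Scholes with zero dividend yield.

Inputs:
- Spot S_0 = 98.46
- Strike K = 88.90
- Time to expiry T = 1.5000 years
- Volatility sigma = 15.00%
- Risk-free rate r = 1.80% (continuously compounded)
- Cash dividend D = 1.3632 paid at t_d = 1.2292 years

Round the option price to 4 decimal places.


PV(D) = D * exp(-r * t_d) = 1.3632 * 0.97811738 = 1.33336961
S_0' = S_0 - PV(D) = 98.4600 - 1.33336961 = 97.12663039
d1 = (ln(S_0'/K) + (r + sigma^2/2)*T) / (sigma*sqrt(T)) = 0.72057703
d2 = d1 - sigma*sqrt(T) = 0.53686530
exp(-rT) = 0.97336124
N(-d1) = 0.23558490; N(-d2) = 0.29568033
P = K * exp(-rT) * N(-d2) - S_0' * N(-d1) = 88.9000 * 0.97336124 * 0.29568033 - 97.12663039 * 0.23558490 = 2.7042

Answer: Price = 2.7042


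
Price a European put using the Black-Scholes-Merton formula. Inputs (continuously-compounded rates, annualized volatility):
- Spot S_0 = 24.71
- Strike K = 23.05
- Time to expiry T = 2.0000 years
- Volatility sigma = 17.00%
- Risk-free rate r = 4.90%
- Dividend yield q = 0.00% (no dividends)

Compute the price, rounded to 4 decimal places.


d1 = (ln(S/K) + (r - q + 0.5*sigma^2) * T) / (sigma * sqrt(T)) = 0.81709204
d2 = d1 - sigma * sqrt(T) = 0.57667574
exp(-rT) = 0.90664890; exp(-qT) = 1.00000000
P = K * exp(-rT) * N(-d2) - S_0 * exp(-qT) * N(-d1)
N(-d1) = 0.20693791; N(-d2) = 0.28207926
P = 23.0500 * 0.90664890 * 0.28207926 - 24.7100 * 1.00000000 * 0.20693791 = 0.7815

Answer: Price = 0.7815


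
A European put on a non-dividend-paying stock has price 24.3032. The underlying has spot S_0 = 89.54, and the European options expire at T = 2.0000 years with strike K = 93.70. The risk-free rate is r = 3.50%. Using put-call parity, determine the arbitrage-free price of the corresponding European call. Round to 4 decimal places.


Put-call parity: C - P = S_0 * exp(-qT) - K * exp(-rT).
S_0 * exp(-qT) = 89.5400 * 1.00000000 = 89.54000000
K * exp(-rT) = 93.7000 * 0.93239382 = 87.36530093
C = P + S*exp(-qT) - K*exp(-rT)
C = 24.3032 + 89.54000000 - 87.36530093 = 26.4779

Answer: Call price = 26.4779


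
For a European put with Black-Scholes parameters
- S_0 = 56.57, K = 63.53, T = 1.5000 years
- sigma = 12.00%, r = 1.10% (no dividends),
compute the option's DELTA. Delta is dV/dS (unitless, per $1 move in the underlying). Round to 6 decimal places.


Answer: Delta = -0.726997

Derivation:
d1 = -0.6037544907; d2 = -0.7507238752
phi(d1) = 0.3324724512; exp(-qT) = 1.0000000000; exp(-rT) = 0.9836353794
N(-d1) = 0.7269965599
Delta = -exp(-qT) * N(-d1) = -1.0000000000 * 0.7269965599 = -0.726997


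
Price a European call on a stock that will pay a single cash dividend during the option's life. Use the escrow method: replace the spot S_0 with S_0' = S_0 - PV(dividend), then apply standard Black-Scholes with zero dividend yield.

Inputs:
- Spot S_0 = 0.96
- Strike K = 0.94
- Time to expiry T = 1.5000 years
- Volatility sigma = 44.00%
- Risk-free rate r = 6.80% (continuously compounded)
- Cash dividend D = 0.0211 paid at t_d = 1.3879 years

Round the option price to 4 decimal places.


Answer: Price = 0.2394

Derivation:
PV(D) = D * exp(-r * t_d) = 0.0211 * 0.90993947 = 0.01919972
S_0' = S_0 - PV(D) = 0.9600 - 0.01919972 = 0.94080028
d1 = (ln(S_0'/K) + (r + sigma^2/2)*T) / (sigma*sqrt(T)) = 0.46030180
d2 = d1 - sigma*sqrt(T) = -0.07858595
exp(-rT) = 0.90302955
N(d1) = 0.67735019; N(d2) = 0.46868098
C = S_0' * N(d1) - K * exp(-rT) * N(d2) = 0.94080028 * 0.67735019 - 0.9400 * 0.90302955 * 0.46868098 = 0.2394


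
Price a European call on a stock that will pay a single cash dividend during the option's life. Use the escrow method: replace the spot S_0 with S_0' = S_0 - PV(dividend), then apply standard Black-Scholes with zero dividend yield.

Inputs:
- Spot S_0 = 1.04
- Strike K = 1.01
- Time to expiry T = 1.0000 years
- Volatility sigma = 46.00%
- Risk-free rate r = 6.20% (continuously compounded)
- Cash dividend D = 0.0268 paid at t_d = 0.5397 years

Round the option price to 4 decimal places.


PV(D) = D * exp(-r * t_d) = 0.0268 * 0.96709224 = 0.02591807
S_0' = S_0 - PV(D) = 1.0400 - 0.02591807 = 1.01408193
d1 = (ln(S_0'/K) + (r + sigma^2/2)*T) / (sigma*sqrt(T)) = 0.37355080
d2 = d1 - sigma*sqrt(T) = -0.08644920
exp(-rT) = 0.93988289
N(d1) = 0.64563073; N(d2) = 0.46555467
C = S_0' * N(d1) - K * exp(-rT) * N(d2) = 1.01408193 * 0.64563073 - 1.0100 * 0.93988289 * 0.46555467 = 0.2128

Answer: Price = 0.2128


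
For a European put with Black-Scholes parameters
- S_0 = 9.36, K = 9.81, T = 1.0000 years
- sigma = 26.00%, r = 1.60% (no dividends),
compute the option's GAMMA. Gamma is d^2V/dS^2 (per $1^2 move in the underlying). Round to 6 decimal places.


d1 = 0.0109346804; d2 = -0.2490653196
phi(d1) = 0.3989184309; exp(-qT) = 1.0000000000; exp(-rT) = 0.9841273201
Gamma = exp(-qT) * phi(d1) / (S * sigma * sqrt(T)) = 1.0000000000 * 0.3989184309 / (9.3600 * 0.2600 * 1.0000000000) = 0.163921

Answer: Gamma = 0.163921


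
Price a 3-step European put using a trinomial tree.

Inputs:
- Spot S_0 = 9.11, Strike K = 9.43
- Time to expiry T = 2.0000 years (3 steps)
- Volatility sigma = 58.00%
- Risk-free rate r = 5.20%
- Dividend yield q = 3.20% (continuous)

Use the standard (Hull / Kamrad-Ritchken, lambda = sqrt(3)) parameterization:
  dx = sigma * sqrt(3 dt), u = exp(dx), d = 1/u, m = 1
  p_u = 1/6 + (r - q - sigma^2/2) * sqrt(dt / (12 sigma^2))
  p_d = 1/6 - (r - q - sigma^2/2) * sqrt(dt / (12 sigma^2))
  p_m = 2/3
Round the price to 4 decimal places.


Answer: Price = V(0,0) = 2.4731

Derivation:
dt = T/N = 0.666667; dx = sigma*sqrt(3*dt) = 0.820244
u = exp(dx) = 2.271054; d = 1/u = 0.440324
p_u = 0.106441, p_m = 0.666667, p_d = 0.226893
Discount per step: exp(-r*dt) = 0.965927
Stock lattice S(k, j) with j the centered position index:
  k=0: S(0,+0) = 9.1100
  k=1: S(1,-1) = 4.0114; S(1,+0) = 9.1100; S(1,+1) = 20.6893
  k=2: S(2,-2) = 1.7663; S(2,-1) = 4.0114; S(2,+0) = 9.1100; S(2,+1) = 20.6893; S(2,+2) = 46.9865
  k=3: S(3,-3) = 0.7777; S(3,-2) = 1.7663; S(3,-1) = 4.0114; S(3,+0) = 9.1100; S(3,+1) = 20.6893; S(3,+2) = 46.9865; S(3,+3) = 106.7089
Terminal payoffs V(N, j) = max(K - S_T, 0):
  V(3,-3) = 8.652257; V(3,-2) = 7.663704; V(3,-1) = 5.418646; V(3,+0) = 0.320000; V(3,+1) = 0.000000; V(3,+2) = 0.000000; V(3,+3) = 0.000000
Backward induction: V(k, j) = exp(-r*dt) * [p_u * V(k+1, j+1) + p_m * V(k+1, j) + p_d * V(k+1, j-1)]
  V(2,-2) = exp(-r*dt) * [p_u*5.418646 + p_m*7.663704 + p_d*8.652257] = 7.388411
  V(2,-1) = exp(-r*dt) * [p_u*0.320000 + p_m*5.418646 + p_d*7.663704] = 5.201837
  V(2,+0) = exp(-r*dt) * [p_u*0.000000 + p_m*0.320000 + p_d*5.418646] = 1.393625
  V(2,+1) = exp(-r*dt) * [p_u*0.000000 + p_m*0.000000 + p_d*0.320000] = 0.070132
  V(2,+2) = exp(-r*dt) * [p_u*0.000000 + p_m*0.000000 + p_d*0.000000] = 0.000000
  V(1,-1) = exp(-r*dt) * [p_u*1.393625 + p_m*5.201837 + p_d*7.388411] = 5.112273
  V(1,+0) = exp(-r*dt) * [p_u*0.070132 + p_m*1.393625 + p_d*5.201837] = 2.044682
  V(1,+1) = exp(-r*dt) * [p_u*0.000000 + p_m*0.070132 + p_d*1.393625] = 0.350591
  V(0,+0) = exp(-r*dt) * [p_u*0.350591 + p_m*2.044682 + p_d*5.112273] = 2.473136


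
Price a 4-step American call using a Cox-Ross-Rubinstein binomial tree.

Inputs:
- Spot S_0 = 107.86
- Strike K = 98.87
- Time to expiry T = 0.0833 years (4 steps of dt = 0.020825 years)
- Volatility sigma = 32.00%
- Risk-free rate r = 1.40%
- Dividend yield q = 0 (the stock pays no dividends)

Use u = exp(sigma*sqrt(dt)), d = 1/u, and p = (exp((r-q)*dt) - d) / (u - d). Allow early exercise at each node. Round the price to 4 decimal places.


dt = T/N = 0.020825
u = exp(sigma*sqrt(dt)) = 1.047262; d = 1/u = 0.954871
p = (exp((r-q)*dt) - d) / (u - d) = 0.491613
Discount per step: exp(-r*dt) = 0.999708
Stock lattice S(k, i) with i counting down-moves:
  k=0: S(0,0) = 107.8600
  k=1: S(1,0) = 112.9576; S(1,1) = 102.9924
  k=2: S(2,0) = 118.2962; S(2,1) = 107.8600; S(2,2) = 98.3445
  k=3: S(3,0) = 123.8871; S(3,1) = 112.9576; S(3,2) = 102.9924; S(3,3) = 93.9063
  k=4: S(4,0) = 129.7422; S(4,1) = 118.2962; S(4,2) = 107.8600; S(4,3) = 98.3445; S(4,4) = 89.6684
Terminal payoffs V(N, i) = max(S_T - K, 0):
  V(4,0) = 30.872176; V(4,1) = 19.426201; V(4,2) = 8.990000; V(4,3) = 0.000000; V(4,4) = 0.000000
Backward induction: V(k, i) = exp(-r*dt) * [p * V(k+1, i) + (1-p) * V(k+1, i+1)]; then take max(V_cont, immediate exercise) for American.
  V(3,0) = exp(-r*dt) * [p*30.872176 + (1-p)*19.426201] = 25.045893; exercise = 25.017072; V(3,0) = max -> 25.045893
  V(3,1) = exp(-r*dt) * [p*19.426201 + (1-p)*8.990000] = 14.116460; exercise = 14.087639; V(3,1) = max -> 14.116460
  V(3,2) = exp(-r*dt) * [p*8.990000 + (1-p)*0.000000] = 4.418317; exercise = 4.122411; V(3,2) = max -> 4.418317
  V(3,3) = exp(-r*dt) * [p*0.000000 + (1-p)*0.000000] = 0.000000; exercise = 0.000000; V(3,3) = max -> 0.000000
  V(2,0) = exp(-r*dt) * [p*25.045893 + (1-p)*14.116460] = 19.483835; exercise = 19.426201; V(2,0) = max -> 19.483835
  V(2,1) = exp(-r*dt) * [p*14.116460 + (1-p)*4.418317] = 9.183377; exercise = 8.990000; V(2,1) = max -> 9.183377
  V(2,2) = exp(-r*dt) * [p*4.418317 + (1-p)*0.000000] = 2.171471; exercise = 0.000000; V(2,2) = max -> 2.171471
  V(1,0) = exp(-r*dt) * [p*19.483835 + (1-p)*9.183377] = 14.243067; exercise = 14.087639; V(1,0) = max -> 14.243067
  V(1,1) = exp(-r*dt) * [p*9.183377 + (1-p)*2.171471] = 5.616980; exercise = 4.122411; V(1,1) = max -> 5.616980
  V(0,0) = exp(-r*dt) * [p*14.243067 + (1-p)*5.616980] = 9.854807; exercise = 8.990000; V(0,0) = max -> 9.854807

Answer: Price = V(0,0) = 9.8548


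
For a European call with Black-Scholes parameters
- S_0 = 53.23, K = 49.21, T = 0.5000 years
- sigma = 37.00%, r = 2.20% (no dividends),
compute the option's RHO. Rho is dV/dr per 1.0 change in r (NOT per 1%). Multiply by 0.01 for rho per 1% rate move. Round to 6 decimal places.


Answer: Rho = 14.204828

Derivation:
d1 = 0.4729982209; d2 = 0.2113687118
phi(d1) = 0.3567206874; exp(-qT) = 1.0000000000; exp(-rT) = 0.9890602788
N(d2) = 0.5837002152
Rho = K*T*exp(-rT)*N(d2) = 49.2100 * 0.5000 * 0.9890602788 * 0.5837002152 = 14.204828


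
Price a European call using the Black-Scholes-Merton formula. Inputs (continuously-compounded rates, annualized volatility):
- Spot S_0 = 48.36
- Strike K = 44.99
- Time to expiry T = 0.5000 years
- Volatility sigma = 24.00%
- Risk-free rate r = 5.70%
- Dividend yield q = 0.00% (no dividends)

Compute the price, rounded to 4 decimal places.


Answer: Price = 5.9617

Derivation:
d1 = (ln(S/K) + (r - q + 0.5*sigma^2) * T) / (sigma * sqrt(T)) = 0.67842643
d2 = d1 - sigma * sqrt(T) = 0.50872080
exp(-rT) = 0.97190229; exp(-qT) = 1.00000000
C = S_0 * exp(-qT) * N(d1) - K * exp(-rT) * N(d2)
N(d1) = 0.75124932; N(d2) = 0.69452603
C = 48.3600 * 1.00000000 * 0.75124932 - 44.9900 * 0.97190229 * 0.69452603 = 5.9617


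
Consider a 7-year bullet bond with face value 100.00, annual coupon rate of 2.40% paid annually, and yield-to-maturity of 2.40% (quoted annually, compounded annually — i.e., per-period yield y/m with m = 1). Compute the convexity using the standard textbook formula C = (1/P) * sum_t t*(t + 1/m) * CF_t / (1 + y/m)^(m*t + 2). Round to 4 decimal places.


Answer: Convexity = 48.6136

Derivation:
Coupon per period c = face * coupon_rate / m = 2.400000
Periods per year m = 1; per-period yield y/m = 0.024000
Number of cashflows N = 7
Cashflows (t years, CF_t, discount factor 1/(1+y/m)^(m*t), PV):
  t = 1.0000: CF_t = 2.400000, DF = 0.976562, PV = 2.343750
  t = 2.0000: CF_t = 2.400000, DF = 0.953674, PV = 2.288818
  t = 3.0000: CF_t = 2.400000, DF = 0.931323, PV = 2.235174
  t = 4.0000: CF_t = 2.400000, DF = 0.909495, PV = 2.182787
  t = 5.0000: CF_t = 2.400000, DF = 0.888178, PV = 2.131628
  t = 6.0000: CF_t = 2.400000, DF = 0.867362, PV = 2.081668
  t = 7.0000: CF_t = 102.400000, DF = 0.847033, PV = 86.736174
Price P = sum_t PV_t = 100.000000
Convexity numerator sum_t t*(t + 1/m) * CF_t / (1+y/m)^(m*t + 2):
  t = 1.0000: term = 4.470348
  t = 2.0000: term = 13.096724
  t = 3.0000: term = 25.579538
  t = 4.0000: term = 41.633363
  t = 5.0000: term = 60.986372
  t = 6.0000: term = 83.379806
  t = 7.0000: term = 4632.211430
Convexity = (1/P) * sum = 4861.357582 / 100.000000 = 48.613576


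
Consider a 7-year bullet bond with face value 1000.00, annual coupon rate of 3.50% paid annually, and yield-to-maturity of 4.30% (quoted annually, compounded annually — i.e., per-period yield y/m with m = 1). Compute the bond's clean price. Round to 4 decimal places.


Coupon per period c = face * coupon_rate / m = 35.000000
Periods per year m = 1; per-period yield y/m = 0.043000
Number of cashflows N = 7
Cashflows (t years, CF_t, discount factor 1/(1+y/m)^(m*t), PV):
  t = 1.0000: CF_t = 35.000000, DF = 0.958773, PV = 33.557047
  t = 2.0000: CF_t = 35.000000, DF = 0.919245, PV = 32.173583
  t = 3.0000: CF_t = 35.000000, DF = 0.881347, PV = 30.847155
  t = 4.0000: CF_t = 35.000000, DF = 0.845012, PV = 29.575413
  t = 5.0000: CF_t = 35.000000, DF = 0.810174, PV = 28.356100
  t = 6.0000: CF_t = 35.000000, DF = 0.776773, PV = 27.187057
  t = 7.0000: CF_t = 1035.000000, DF = 0.744749, PV = 770.815059
Price P = sum_t PV_t = 952.511414

Answer: Price = 952.5114


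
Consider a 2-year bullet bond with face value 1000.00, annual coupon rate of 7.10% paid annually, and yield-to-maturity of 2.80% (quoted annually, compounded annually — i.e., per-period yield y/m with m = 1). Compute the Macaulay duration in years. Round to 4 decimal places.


Coupon per period c = face * coupon_rate / m = 71.000000
Periods per year m = 1; per-period yield y/m = 0.028000
Number of cashflows N = 2
Cashflows (t years, CF_t, discount factor 1/(1+y/m)^(m*t), PV):
  t = 1.0000: CF_t = 71.000000, DF = 0.972763, PV = 69.066148
  t = 2.0000: CF_t = 1071.000000, DF = 0.946267, PV = 1013.452134
Price P = sum_t PV_t = 1082.518282
Macaulay numerator sum_t t * PV_t:
  t * PV_t at t = 1.0000: 69.066148
  t * PV_t at t = 2.0000: 2026.904268
Macaulay duration D = (sum_t t * PV_t) / P = 2095.970416 / 1082.518282 = 1.936199

Answer: Macaulay duration = 1.9362 years


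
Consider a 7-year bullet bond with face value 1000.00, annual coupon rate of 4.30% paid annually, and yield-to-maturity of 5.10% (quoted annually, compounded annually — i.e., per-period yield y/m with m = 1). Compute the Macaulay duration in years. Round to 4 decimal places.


Answer: Macaulay duration = 6.1687 years

Derivation:
Coupon per period c = face * coupon_rate / m = 43.000000
Periods per year m = 1; per-period yield y/m = 0.051000
Number of cashflows N = 7
Cashflows (t years, CF_t, discount factor 1/(1+y/m)^(m*t), PV):
  t = 1.0000: CF_t = 43.000000, DF = 0.951475, PV = 40.913416
  t = 2.0000: CF_t = 43.000000, DF = 0.905304, PV = 38.928084
  t = 3.0000: CF_t = 43.000000, DF = 0.861374, PV = 37.039090
  t = 4.0000: CF_t = 43.000000, DF = 0.819576, PV = 35.241760
  t = 5.0000: CF_t = 43.000000, DF = 0.779806, PV = 33.531646
  t = 6.0000: CF_t = 43.000000, DF = 0.741965, PV = 31.904516
  t = 7.0000: CF_t = 1043.000000, DF = 0.705961, PV = 736.317795
Price P = sum_t PV_t = 953.876306
Macaulay numerator sum_t t * PV_t:
  t * PV_t at t = 1.0000: 40.913416
  t * PV_t at t = 2.0000: 77.856167
  t * PV_t at t = 3.0000: 111.117270
  t * PV_t at t = 4.0000: 140.967041
  t * PV_t at t = 5.0000: 167.658231
  t * PV_t at t = 6.0000: 191.427095
  t * PV_t at t = 7.0000: 5154.224563
Macaulay duration D = (sum_t t * PV_t) / P = 5884.163782 / 953.876306 = 6.168686


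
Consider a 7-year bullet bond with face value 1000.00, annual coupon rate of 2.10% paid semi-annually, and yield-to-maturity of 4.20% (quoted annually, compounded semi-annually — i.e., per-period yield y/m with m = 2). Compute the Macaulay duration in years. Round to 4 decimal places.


Coupon per period c = face * coupon_rate / m = 10.500000
Periods per year m = 2; per-period yield y/m = 0.021000
Number of cashflows N = 14
Cashflows (t years, CF_t, discount factor 1/(1+y/m)^(m*t), PV):
  t = 0.5000: CF_t = 10.500000, DF = 0.979432, PV = 10.284035
  t = 1.0000: CF_t = 10.500000, DF = 0.959287, PV = 10.072512
  t = 1.5000: CF_t = 10.500000, DF = 0.939556, PV = 9.865340
  t = 2.0000: CF_t = 10.500000, DF = 0.920231, PV = 9.662429
  t = 2.5000: CF_t = 10.500000, DF = 0.901304, PV = 9.463692
  t = 3.0000: CF_t = 10.500000, DF = 0.882766, PV = 9.269042
  t = 3.5000: CF_t = 10.500000, DF = 0.864609, PV = 9.078396
  t = 4.0000: CF_t = 10.500000, DF = 0.846826, PV = 8.891671
  t = 4.5000: CF_t = 10.500000, DF = 0.829408, PV = 8.708786
  t = 5.0000: CF_t = 10.500000, DF = 0.812349, PV = 8.529663
  t = 5.5000: CF_t = 10.500000, DF = 0.795640, PV = 8.354224
  t = 6.0000: CF_t = 10.500000, DF = 0.779276, PV = 8.182394
  t = 6.5000: CF_t = 10.500000, DF = 0.763247, PV = 8.014098
  t = 7.0000: CF_t = 1010.500000, DF = 0.747549, PV = 755.398170
Price P = sum_t PV_t = 873.774453
Macaulay numerator sum_t t * PV_t:
  t * PV_t at t = 0.5000: 5.142018
  t * PV_t at t = 1.0000: 10.072512
  t * PV_t at t = 1.5000: 14.798011
  t * PV_t at t = 2.0000: 19.324859
  t * PV_t at t = 2.5000: 23.659230
  t * PV_t at t = 3.0000: 27.807126
  t * PV_t at t = 3.5000: 31.774385
  t * PV_t at t = 4.0000: 35.566682
  t * PV_t at t = 4.5000: 39.189537
  t * PV_t at t = 5.0000: 42.648316
  t * PV_t at t = 5.5000: 45.948234
  t * PV_t at t = 6.0000: 49.094365
  t * PV_t at t = 6.5000: 52.091637
  t * PV_t at t = 7.0000: 5287.787193
Macaulay duration D = (sum_t t * PV_t) / P = 5684.904103 / 873.774453 = 6.506146

Answer: Macaulay duration = 6.5061 years


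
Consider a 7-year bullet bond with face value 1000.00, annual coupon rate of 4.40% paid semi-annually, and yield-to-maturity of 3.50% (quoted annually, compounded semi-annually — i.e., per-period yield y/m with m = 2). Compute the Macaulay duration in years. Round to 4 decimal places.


Answer: Macaulay duration = 6.1291 years

Derivation:
Coupon per period c = face * coupon_rate / m = 22.000000
Periods per year m = 2; per-period yield y/m = 0.017500
Number of cashflows N = 14
Cashflows (t years, CF_t, discount factor 1/(1+y/m)^(m*t), PV):
  t = 0.5000: CF_t = 22.000000, DF = 0.982801, PV = 21.621622
  t = 1.0000: CF_t = 22.000000, DF = 0.965898, PV = 21.249751
  t = 1.5000: CF_t = 22.000000, DF = 0.949285, PV = 20.884276
  t = 2.0000: CF_t = 22.000000, DF = 0.932959, PV = 20.525087
  t = 2.5000: CF_t = 22.000000, DF = 0.916913, PV = 20.172076
  t = 3.0000: CF_t = 22.000000, DF = 0.901143, PV = 19.825136
  t = 3.5000: CF_t = 22.000000, DF = 0.885644, PV = 19.484163
  t = 4.0000: CF_t = 22.000000, DF = 0.870412, PV = 19.149055
  t = 4.5000: CF_t = 22.000000, DF = 0.855441, PV = 18.819710
  t = 5.0000: CF_t = 22.000000, DF = 0.840729, PV = 18.496029
  t = 5.5000: CF_t = 22.000000, DF = 0.826269, PV = 18.177916
  t = 6.0000: CF_t = 22.000000, DF = 0.812058, PV = 17.865273
  t = 6.5000: CF_t = 22.000000, DF = 0.798091, PV = 17.558008
  t = 7.0000: CF_t = 1022.000000, DF = 0.784365, PV = 801.620925
Price P = sum_t PV_t = 1055.449026
Macaulay numerator sum_t t * PV_t:
  t * PV_t at t = 0.5000: 10.810811
  t * PV_t at t = 1.0000: 21.249751
  t * PV_t at t = 1.5000: 31.326414
  t * PV_t at t = 2.0000: 41.050174
  t * PV_t at t = 2.5000: 50.430189
  t * PV_t at t = 3.0000: 59.475408
  t * PV_t at t = 3.5000: 68.194571
  t * PV_t at t = 4.0000: 76.596218
  t * PV_t at t = 4.5000: 84.688694
  t * PV_t at t = 5.0000: 92.480146
  t * PV_t at t = 5.5000: 99.978536
  t * PV_t at t = 6.0000: 107.191640
  t * PV_t at t = 6.5000: 114.127053
  t * PV_t at t = 7.0000: 5611.346475
Macaulay duration D = (sum_t t * PV_t) / P = 6468.946081 / 1055.449026 = 6.129094


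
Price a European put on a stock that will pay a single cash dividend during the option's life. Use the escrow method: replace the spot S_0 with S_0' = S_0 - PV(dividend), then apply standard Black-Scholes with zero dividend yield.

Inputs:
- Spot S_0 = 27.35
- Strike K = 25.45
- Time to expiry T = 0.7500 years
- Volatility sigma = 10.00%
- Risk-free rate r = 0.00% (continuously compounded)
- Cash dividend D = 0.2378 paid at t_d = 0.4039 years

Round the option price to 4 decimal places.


Answer: Price = 0.3084

Derivation:
PV(D) = D * exp(-r * t_d) = 0.2378 * 1.00000000 = 0.23780000
S_0' = S_0 - PV(D) = 27.3500 - 0.23780000 = 27.11220000
d1 = (ln(S_0'/K) + (r + sigma^2/2)*T) / (sigma*sqrt(T)) = 0.77385799
d2 = d1 - sigma*sqrt(T) = 0.68725545
exp(-rT) = 1.00000000
N(-d1) = 0.21950739; N(-d2) = 0.24596088
P = K * exp(-rT) * N(-d2) - S_0' * N(-d1) = 25.4500 * 1.00000000 * 0.24596088 - 27.11220000 * 0.21950739 = 0.3084


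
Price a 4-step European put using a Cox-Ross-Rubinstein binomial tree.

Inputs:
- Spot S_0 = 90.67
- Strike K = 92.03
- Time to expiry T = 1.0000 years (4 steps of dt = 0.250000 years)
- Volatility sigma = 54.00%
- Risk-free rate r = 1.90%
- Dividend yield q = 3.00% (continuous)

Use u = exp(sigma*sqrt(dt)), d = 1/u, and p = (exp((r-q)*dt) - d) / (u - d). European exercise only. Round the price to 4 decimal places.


Answer: Price = V(0,0) = 19.2423

Derivation:
dt = T/N = 0.250000
u = exp(sigma*sqrt(dt)) = 1.309964; d = 1/u = 0.763379
p = (exp((r-q)*dt) - d) / (u - d) = 0.427883
Discount per step: exp(-r*dt) = 0.995261
Stock lattice S(k, i) with i counting down-moves:
  k=0: S(0,0) = 90.6700
  k=1: S(1,0) = 118.7745; S(1,1) = 69.2156
  k=2: S(2,0) = 155.5903; S(2,1) = 90.6700; S(2,2) = 52.8378
  k=3: S(3,0) = 203.8178; S(3,1) = 118.7745; S(3,2) = 69.2156; S(3,3) = 40.3353
  k=4: S(4,0) = 266.9941; S(4,1) = 155.5903; S(4,2) = 90.6700; S(4,3) = 52.8378; S(4,4) = 30.7911
Terminal payoffs V(N, i) = max(K - S_T, 0):
  V(4,0) = 0.000000; V(4,1) = 0.000000; V(4,2) = 1.360000; V(4,3) = 39.192216; V(4,4) = 61.238874
Backward induction: V(k, i) = exp(-r*dt) * [p * V(k+1, i) + (1-p) * V(k+1, i+1)].
  V(3,0) = exp(-r*dt) * [p*0.000000 + (1-p)*0.000000] = 0.000000
  V(3,1) = exp(-r*dt) * [p*0.000000 + (1-p)*1.360000] = 0.774392
  V(3,2) = exp(-r*dt) * [p*1.360000 + (1-p)*39.192216] = 22.895451
  V(3,3) = exp(-r*dt) * [p*39.192216 + (1-p)*61.238874] = 51.559996
  V(2,0) = exp(-r*dt) * [p*0.000000 + (1-p)*0.774392] = 0.440944
  V(2,1) = exp(-r*dt) * [p*0.774392 + (1-p)*22.895451] = 13.366589
  V(2,2) = exp(-r*dt) * [p*22.895451 + (1-p)*51.559996] = 39.108723
  V(1,0) = exp(-r*dt) * [p*0.440944 + (1-p)*13.366589] = 7.798796
  V(1,1) = exp(-r*dt) * [p*13.366589 + (1-p)*39.108723] = 27.960977
  V(0,0) = exp(-r*dt) * [p*7.798796 + (1-p)*27.960977] = 19.242308


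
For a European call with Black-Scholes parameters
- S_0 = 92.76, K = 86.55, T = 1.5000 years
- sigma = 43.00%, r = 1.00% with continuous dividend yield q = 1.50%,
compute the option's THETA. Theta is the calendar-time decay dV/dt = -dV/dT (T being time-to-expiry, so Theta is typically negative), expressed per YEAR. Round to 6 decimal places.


d1 = 0.3806549419; d2 = -0.1459853528
phi(d1) = 0.3710614393; exp(-qT) = 0.9777512372; exp(-rT) = 0.9851119396
Theta = -S*exp(-qT)*phi(d1)*sigma/(2*sqrt(T)) - r*K*exp(-rT)*N(d2) + q*S*exp(-qT)*N(d1)
N(d1) = 0.6482703464; N(d2) = 0.4419664756; sqrt(T) = 1.2247448714
Term 1 = -92.7600 * 0.9777512372 * 0.3710614393 * 0.4300 / (2 * 1.2247448714) = -5.9078270004
Term 2 = -0.0100 * 86.5500 * 0.9851119396 * 0.4419664756 = -0.3768269742
Term 3 = 0.0150 * 92.7600 * 0.9777512372 * 0.6482703464 = 0.8819349012
Theta = -5.9078270004 + (-0.3768269742) + (0.8819349012) = -5.402719

Answer: Theta = -5.402719


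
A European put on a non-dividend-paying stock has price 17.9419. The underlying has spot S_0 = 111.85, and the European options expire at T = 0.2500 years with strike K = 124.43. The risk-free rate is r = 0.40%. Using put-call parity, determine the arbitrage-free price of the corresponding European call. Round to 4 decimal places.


Answer: Call price = 5.4863

Derivation:
Put-call parity: C - P = S_0 * exp(-qT) - K * exp(-rT).
S_0 * exp(-qT) = 111.8500 * 1.00000000 = 111.85000000
K * exp(-rT) = 124.4300 * 0.99900050 = 124.30563219
C = P + S*exp(-qT) - K*exp(-rT)
C = 17.9419 + 111.85000000 - 124.30563219 = 5.4863


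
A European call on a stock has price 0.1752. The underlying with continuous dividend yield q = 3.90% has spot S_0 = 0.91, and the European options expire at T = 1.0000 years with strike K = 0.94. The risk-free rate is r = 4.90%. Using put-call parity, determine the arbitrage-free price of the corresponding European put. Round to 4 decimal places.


Answer: Put price = 0.1951

Derivation:
Put-call parity: C - P = S_0 * exp(-qT) - K * exp(-rT).
S_0 * exp(-qT) = 0.9100 * 0.96175071 = 0.87519315
K * exp(-rT) = 0.9400 * 0.95218113 = 0.89505026
P = C - S*exp(-qT) + K*exp(-rT)
P = 0.1752 - 0.87519315 + 0.89505026 = 0.1951


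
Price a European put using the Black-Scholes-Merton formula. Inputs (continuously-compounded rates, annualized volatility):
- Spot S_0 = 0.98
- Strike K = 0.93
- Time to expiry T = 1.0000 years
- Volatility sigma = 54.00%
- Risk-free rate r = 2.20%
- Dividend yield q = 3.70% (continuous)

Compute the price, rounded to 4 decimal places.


Answer: Price = 0.1805

Derivation:
d1 = (ln(S/K) + (r - q + 0.5*sigma^2) * T) / (sigma * sqrt(T)) = 0.33919997
d2 = d1 - sigma * sqrt(T) = -0.20080003
exp(-rT) = 0.97824024; exp(-qT) = 0.96367614
P = K * exp(-rT) * N(-d2) - S_0 * exp(-qT) * N(-d1)
N(-d1) = 0.36722954; N(-d2) = 0.57957253
P = 0.9300 * 0.97824024 * 0.57957253 - 0.9800 * 0.96367614 * 0.36722954 = 0.1805


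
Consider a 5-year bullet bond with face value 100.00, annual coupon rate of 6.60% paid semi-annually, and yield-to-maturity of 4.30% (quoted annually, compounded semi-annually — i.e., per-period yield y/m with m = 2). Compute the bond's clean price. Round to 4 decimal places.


Coupon per period c = face * coupon_rate / m = 3.300000
Periods per year m = 2; per-period yield y/m = 0.021500
Number of cashflows N = 10
Cashflows (t years, CF_t, discount factor 1/(1+y/m)^(m*t), PV):
  t = 0.5000: CF_t = 3.300000, DF = 0.978953, PV = 3.230543
  t = 1.0000: CF_t = 3.300000, DF = 0.958348, PV = 3.162549
  t = 1.5000: CF_t = 3.300000, DF = 0.938177, PV = 3.095985
  t = 2.0000: CF_t = 3.300000, DF = 0.918431, PV = 3.030822
  t = 2.5000: CF_t = 3.300000, DF = 0.899100, PV = 2.967031
  t = 3.0000: CF_t = 3.300000, DF = 0.880177, PV = 2.904582
  t = 3.5000: CF_t = 3.300000, DF = 0.861651, PV = 2.843448
  t = 4.0000: CF_t = 3.300000, DF = 0.843515, PV = 2.783601
  t = 4.5000: CF_t = 3.300000, DF = 0.825762, PV = 2.725013
  t = 5.0000: CF_t = 103.300000, DF = 0.808381, PV = 83.505794
Price P = sum_t PV_t = 110.249369

Answer: Price = 110.2494


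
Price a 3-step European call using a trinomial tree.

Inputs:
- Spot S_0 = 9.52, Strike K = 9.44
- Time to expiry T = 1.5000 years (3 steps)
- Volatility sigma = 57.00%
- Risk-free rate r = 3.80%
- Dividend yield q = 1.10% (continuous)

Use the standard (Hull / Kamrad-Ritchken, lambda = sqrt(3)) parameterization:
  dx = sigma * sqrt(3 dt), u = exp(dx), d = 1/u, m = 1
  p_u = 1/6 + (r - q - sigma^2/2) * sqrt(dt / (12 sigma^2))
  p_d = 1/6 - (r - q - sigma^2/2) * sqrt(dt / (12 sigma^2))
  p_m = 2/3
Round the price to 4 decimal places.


Answer: Price = V(0,0) = 2.4265

Derivation:
dt = T/N = 0.500000; dx = sigma*sqrt(3*dt) = 0.698105
u = exp(dx) = 2.009939; d = 1/u = 0.497527
p_u = 0.118160, p_m = 0.666667, p_d = 0.215173
Discount per step: exp(-r*dt) = 0.981179
Stock lattice S(k, j) with j the centered position index:
  k=0: S(0,+0) = 9.5200
  k=1: S(1,-1) = 4.7365; S(1,+0) = 9.5200; S(1,+1) = 19.1346
  k=2: S(2,-2) = 2.3565; S(2,-1) = 4.7365; S(2,+0) = 9.5200; S(2,+1) = 19.1346; S(2,+2) = 38.4594
  k=3: S(3,-3) = 1.1724; S(3,-2) = 2.3565; S(3,-1) = 4.7365; S(3,+0) = 9.5200; S(3,+1) = 19.1346; S(3,+2) = 38.4594; S(3,+3) = 77.3011
Terminal payoffs V(N, j) = max(S_T - K, 0):
  V(3,-3) = 0.000000; V(3,-2) = 0.000000; V(3,-1) = 0.000000; V(3,+0) = 0.080000; V(3,+1) = 9.694623; V(3,+2) = 29.019433; V(3,+3) = 67.861130
Backward induction: V(k, j) = exp(-r*dt) * [p_u * V(k+1, j+1) + p_m * V(k+1, j) + p_d * V(k+1, j-1)]
  V(2,-2) = exp(-r*dt) * [p_u*0.000000 + p_m*0.000000 + p_d*0.000000] = 0.000000
  V(2,-1) = exp(-r*dt) * [p_u*0.080000 + p_m*0.000000 + p_d*0.000000] = 0.009275
  V(2,+0) = exp(-r*dt) * [p_u*9.694623 + p_m*0.080000 + p_d*0.000000] = 1.176290
  V(2,+1) = exp(-r*dt) * [p_u*29.019433 + p_m*9.694623 + p_d*0.080000] = 9.722743
  V(2,+2) = exp(-r*dt) * [p_u*67.861130 + p_m*29.019433 + p_d*9.694623] = 28.896520
  V(1,-1) = exp(-r*dt) * [p_u*1.176290 + p_m*0.009275 + p_d*0.000000] = 0.142442
  V(1,+0) = exp(-r*dt) * [p_u*9.722743 + p_m*1.176290 + p_d*0.009275] = 1.898613
  V(1,+1) = exp(-r*dt) * [p_u*28.896520 + p_m*9.722743 + p_d*1.176290] = 9.958340
  V(0,+0) = exp(-r*dt) * [p_u*9.958340 + p_m*1.898613 + p_d*0.142442] = 2.426527


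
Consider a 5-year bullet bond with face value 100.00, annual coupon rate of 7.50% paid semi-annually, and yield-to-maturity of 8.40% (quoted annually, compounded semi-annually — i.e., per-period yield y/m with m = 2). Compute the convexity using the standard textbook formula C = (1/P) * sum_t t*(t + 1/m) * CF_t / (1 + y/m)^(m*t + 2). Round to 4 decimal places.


Coupon per period c = face * coupon_rate / m = 3.750000
Periods per year m = 2; per-period yield y/m = 0.042000
Number of cashflows N = 10
Cashflows (t years, CF_t, discount factor 1/(1+y/m)^(m*t), PV):
  t = 0.5000: CF_t = 3.750000, DF = 0.959693, PV = 3.598848
  t = 1.0000: CF_t = 3.750000, DF = 0.921010, PV = 3.453789
  t = 1.5000: CF_t = 3.750000, DF = 0.883887, PV = 3.314577
  t = 2.0000: CF_t = 3.750000, DF = 0.848260, PV = 3.180976
  t = 2.5000: CF_t = 3.750000, DF = 0.814069, PV = 3.052760
  t = 3.0000: CF_t = 3.750000, DF = 0.781257, PV = 2.929712
  t = 3.5000: CF_t = 3.750000, DF = 0.749766, PV = 2.811624
  t = 4.0000: CF_t = 3.750000, DF = 0.719545, PV = 2.698296
  t = 4.5000: CF_t = 3.750000, DF = 0.690543, PV = 2.589535
  t = 5.0000: CF_t = 103.750000, DF = 0.662709, PV = 68.756050
Price P = sum_t PV_t = 96.386167
Convexity numerator sum_t t*(t + 1/m) * CF_t / (1+y/m)^(m*t + 2):
  t = 0.5000: term = 1.657288
  t = 1.0000: term = 4.771464
  t = 1.5000: term = 9.158280
  t = 2.0000: term = 14.648561
  t = 2.5000: term = 21.087180
  t = 3.0000: term = 28.332103
  t = 3.5000: term = 36.253491
  t = 4.0000: term = 44.732851
  t = 4.5000: term = 53.662250
  t = 5.0000: term = 1741.438620
Convexity = (1/P) * sum = 1955.742089 / 96.386167 = 20.290693

Answer: Convexity = 20.2907


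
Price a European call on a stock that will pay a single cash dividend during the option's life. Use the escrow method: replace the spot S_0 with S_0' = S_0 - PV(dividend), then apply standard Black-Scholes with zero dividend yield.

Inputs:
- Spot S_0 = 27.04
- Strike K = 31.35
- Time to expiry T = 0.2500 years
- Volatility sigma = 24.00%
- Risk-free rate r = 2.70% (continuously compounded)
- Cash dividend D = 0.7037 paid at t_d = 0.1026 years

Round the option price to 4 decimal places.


PV(D) = D * exp(-r * t_d) = 0.7037 * 0.99723363 = 0.70175331
S_0' = S_0 - PV(D) = 27.0400 - 0.70175331 = 26.33824669
d1 = (ln(S_0'/K) + (r + sigma^2/2)*T) / (sigma*sqrt(T)) = -1.33535115
d2 = d1 - sigma*sqrt(T) = -1.45535115
exp(-rT) = 0.99327273
N(d1) = 0.09088072; N(d2) = 0.07278604
C = S_0' * N(d1) - K * exp(-rT) * N(d2) = 26.33824669 * 0.09088072 - 31.3500 * 0.99327273 * 0.07278604 = 0.1271

Answer: Price = 0.1271


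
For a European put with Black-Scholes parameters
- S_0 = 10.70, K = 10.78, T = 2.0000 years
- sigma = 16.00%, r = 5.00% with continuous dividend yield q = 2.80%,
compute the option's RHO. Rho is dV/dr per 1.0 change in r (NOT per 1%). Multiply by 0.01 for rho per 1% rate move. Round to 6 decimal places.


Answer: Rho = -9.377629

Derivation:
d1 = 0.2746719875; d2 = 0.0483978175
phi(d1) = 0.3841735469; exp(-qT) = 0.9455391359; exp(-rT) = 0.9048374180
N(-d2) = 0.4806995993
Rho = -K*T*exp(-rT)*N(-d2) = -10.7800 * 2.0000 * 0.9048374180 * 0.4806995993 = -9.377629


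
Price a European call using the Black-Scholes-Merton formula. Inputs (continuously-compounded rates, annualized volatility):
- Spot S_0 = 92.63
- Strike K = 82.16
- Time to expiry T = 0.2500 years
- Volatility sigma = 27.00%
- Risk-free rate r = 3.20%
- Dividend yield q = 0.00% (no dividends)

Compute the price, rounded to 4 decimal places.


d1 = (ln(S/K) + (r - q + 0.5*sigma^2) * T) / (sigma * sqrt(T)) = 1.01523702
d2 = d1 - sigma * sqrt(T) = 0.88023702
exp(-rT) = 0.99203191; exp(-qT) = 1.00000000
C = S_0 * exp(-qT) * N(d1) - K * exp(-rT) * N(d2)
N(d1) = 0.84500357; N(d2) = 0.81063454
C = 92.6300 * 1.00000000 * 0.84500357 - 82.1600 * 0.99203191 * 0.81063454 = 12.2016

Answer: Price = 12.2016


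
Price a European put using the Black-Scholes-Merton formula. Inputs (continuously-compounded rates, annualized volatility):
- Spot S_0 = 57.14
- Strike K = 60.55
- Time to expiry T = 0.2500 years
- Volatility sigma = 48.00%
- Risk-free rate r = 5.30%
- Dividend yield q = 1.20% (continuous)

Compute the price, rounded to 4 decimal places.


d1 = (ln(S/K) + (r - q + 0.5*sigma^2) * T) / (sigma * sqrt(T)) = -0.07881280
d2 = d1 - sigma * sqrt(T) = -0.31881280
exp(-rT) = 0.98683739; exp(-qT) = 0.99700450
P = K * exp(-rT) * N(-d2) - S_0 * exp(-qT) * N(-d1)
N(-d1) = 0.53140924; N(-d2) = 0.62506577
P = 60.5500 * 0.98683739 * 0.62506577 - 57.1400 * 0.99700450 * 0.53140924 = 7.0758

Answer: Price = 7.0758


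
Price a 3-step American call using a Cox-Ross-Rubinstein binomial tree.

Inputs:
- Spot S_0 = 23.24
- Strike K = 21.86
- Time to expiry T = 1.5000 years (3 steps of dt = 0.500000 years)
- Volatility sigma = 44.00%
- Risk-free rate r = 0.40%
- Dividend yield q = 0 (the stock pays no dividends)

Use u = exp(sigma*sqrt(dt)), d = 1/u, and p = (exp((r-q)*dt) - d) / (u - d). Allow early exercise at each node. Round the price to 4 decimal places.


dt = T/N = 0.500000
u = exp(sigma*sqrt(dt)) = 1.364963; d = 1/u = 0.732621
p = (exp((r-q)*dt) - d) / (u - d) = 0.426006
Discount per step: exp(-r*dt) = 0.998002
Stock lattice S(k, i) with i counting down-moves:
  k=0: S(0,0) = 23.2400
  k=1: S(1,0) = 31.7217; S(1,1) = 17.0261
  k=2: S(2,0) = 43.2990; S(2,1) = 23.2400; S(2,2) = 12.4737
  k=3: S(3,0) = 59.1015; S(3,1) = 31.7217; S(3,2) = 17.0261; S(3,3) = 9.1385
Terminal payoffs V(N, i) = max(S_T - K, 0):
  V(3,0) = 37.241475; V(3,1) = 9.861729; V(3,2) = 0.000000; V(3,3) = 0.000000
Backward induction: V(k, i) = exp(-r*dt) * [p * V(k+1, i) + (1-p) * V(k+1, i+1)]; then take max(V_cont, immediate exercise) for American.
  V(2,0) = exp(-r*dt) * [p*37.241475 + (1-p)*9.861729] = 21.482649; exercise = 21.438972; V(2,0) = max -> 21.482649
  V(2,1) = exp(-r*dt) * [p*9.861729 + (1-p)*0.000000] = 4.192759; exercise = 1.380000; V(2,1) = max -> 4.192759
  V(2,2) = exp(-r*dt) * [p*0.000000 + (1-p)*0.000000] = 0.000000; exercise = 0.000000; V(2,2) = max -> 0.000000
  V(1,0) = exp(-r*dt) * [p*21.482649 + (1-p)*4.192759] = 11.535257; exercise = 9.861729; V(1,0) = max -> 11.535257
  V(1,1) = exp(-r*dt) * [p*4.192759 + (1-p)*0.000000] = 1.782570; exercise = 0.000000; V(1,1) = max -> 1.782570
  V(0,0) = exp(-r*dt) * [p*11.535257 + (1-p)*1.782570] = 5.925408; exercise = 1.380000; V(0,0) = max -> 5.925408

Answer: Price = V(0,0) = 5.9254
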